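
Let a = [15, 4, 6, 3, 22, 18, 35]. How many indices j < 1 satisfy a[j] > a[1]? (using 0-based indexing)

1 such element

The element at index 1 is 4.
Elements before it: 15
Those larger than 4: 15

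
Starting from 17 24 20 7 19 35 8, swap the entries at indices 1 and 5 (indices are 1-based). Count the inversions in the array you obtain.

Inversions: 12

Positions 1 and 5 hold 17 and 19; after swapping, the array is [19, 24, 20, 7, 17, 35, 8].
For each element, count later entries that are smaller:
19 → 7, 17, 8 → 3
24 → 20, 7, 17, 8 → 4
20 → 7, 17, 8 → 3
7 → none → 0
17 → 8 → 1
35 → 8 → 1
8 → none → 0
Sum: 3 + 4 + 3 + 0 + 1 + 1 + 0 = 12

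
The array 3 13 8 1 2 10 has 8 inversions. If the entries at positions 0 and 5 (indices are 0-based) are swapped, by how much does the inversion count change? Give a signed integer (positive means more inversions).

Positions 0 and 5 hold 3 and 10; after swapping, the array is [10, 13, 8, 1, 2, 3].
Sweep left to right; for each value list the smaller values that follow it:
10 → 8, 1, 2, 3 → 4
13 → 8, 1, 2, 3 → 4
8 → 1, 2, 3 → 3
1 → none → 0
2 → none → 0
3 → none → 0
Sum: 4 + 4 + 3 + 0 + 0 + 0 = 11
Change: 11 − 8 = +3

+3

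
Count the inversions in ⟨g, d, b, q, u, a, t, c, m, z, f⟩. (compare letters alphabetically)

23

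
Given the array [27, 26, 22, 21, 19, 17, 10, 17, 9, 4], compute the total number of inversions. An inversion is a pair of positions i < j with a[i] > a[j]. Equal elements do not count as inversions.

43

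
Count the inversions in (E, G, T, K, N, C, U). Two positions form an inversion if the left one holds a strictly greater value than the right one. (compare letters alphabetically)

7

Listing every pair i<j with a[i]>a[j] (using 0-based positions):
(0,5): E > C
(1,5): G > C
(2,3): T > K
(2,4): T > N
(2,5): T > C
(3,5): K > C
(4,5): N > C
That's 7 pairs.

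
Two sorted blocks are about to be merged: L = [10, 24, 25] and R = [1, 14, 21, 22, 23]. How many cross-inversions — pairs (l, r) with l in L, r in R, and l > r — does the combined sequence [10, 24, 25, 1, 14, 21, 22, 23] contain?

Cross-inversions: 11

Take each right-half value and tally the left-half values above it:
r = 1: 10, 24, 25 → 3
r = 14: 24, 25 → 2
r = 21: 24, 25 → 2
r = 22: 24, 25 → 2
r = 23: 24, 25 → 2
Cross-inversions: 3 + 2 + 2 + 2 + 2 = 11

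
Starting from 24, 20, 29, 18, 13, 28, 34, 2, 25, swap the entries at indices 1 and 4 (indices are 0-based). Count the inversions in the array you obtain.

Positions 1 and 4 hold 20 and 13; after swapping, the array is [24, 13, 29, 18, 20, 28, 34, 2, 25].
Element-by-element contributions:
24: 4
13: 1
29: 5
18: 1
20: 1
28: 2
34: 2
2: 0
25: 0
Sum: 4 + 1 + 5 + 1 + 1 + 2 + 2 + 0 + 0 = 16

16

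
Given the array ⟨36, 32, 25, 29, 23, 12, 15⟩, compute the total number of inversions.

19 inversions

Element-by-element contributions:
36: 6
32: 5
25: 3
29: 3
23: 2
12: 0
15: 0
Sum: 6 + 5 + 3 + 3 + 2 + 0 + 0 = 19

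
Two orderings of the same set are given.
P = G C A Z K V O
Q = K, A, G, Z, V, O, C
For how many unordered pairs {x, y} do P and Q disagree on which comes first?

There are 9 disagreeing pairs.

Assign each item its position (1..7) in the first ordering, then rewrite the second ordering as that position sequence:
positions: G→1, C→2, A→3, Z→4, K→5, V→6, O→7
second ordering as positions: [5, 3, 1, 4, 6, 7, 2]
Discordant pairs = inversions in this position sequence.
5: 3, 1, 4, 2 → 4
3: 1, 2 → 2
1: 0
4: 2 → 1
6: 2 → 1
7: 2 → 1
2: 0
Total: 4 + 2 + 0 + 1 + 1 + 1 + 0 = 9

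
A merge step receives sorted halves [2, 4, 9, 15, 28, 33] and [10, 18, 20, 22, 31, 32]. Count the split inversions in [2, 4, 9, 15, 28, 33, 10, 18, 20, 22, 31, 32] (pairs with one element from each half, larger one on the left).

Count, for every r in R, how many entries of L exceed r:
r = 10: 15, 28, 33 → 3
r = 18: 28, 33 → 2
r = 20: 28, 33 → 2
r = 22: 28, 33 → 2
r = 31: 33 → 1
r = 32: 33 → 1
Cross-inversions: 3 + 2 + 2 + 2 + 1 + 1 = 11

11 cross-inversions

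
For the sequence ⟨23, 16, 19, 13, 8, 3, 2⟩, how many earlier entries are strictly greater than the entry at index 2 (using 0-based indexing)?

1 such element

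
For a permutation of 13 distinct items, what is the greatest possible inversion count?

A reversed (strictly descending) arrangement makes every pair an inversion, giving C(13, 2) inversions.
C(13, 2) = 13·12/2 = 78

Inversions: 78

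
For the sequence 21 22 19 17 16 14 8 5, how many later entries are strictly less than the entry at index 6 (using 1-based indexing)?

2

The element at index 6 is 14.
Elements after it: 8, 5
Those smaller than 14: 8, 5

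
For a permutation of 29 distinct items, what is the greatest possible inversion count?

406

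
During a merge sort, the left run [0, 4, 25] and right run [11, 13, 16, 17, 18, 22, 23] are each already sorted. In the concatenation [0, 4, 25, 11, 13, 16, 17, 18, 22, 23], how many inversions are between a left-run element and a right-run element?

7

Take each right-half value and tally the left-half values above it:
r = 11: 25 → 1
r = 13: 25 → 1
r = 16: 25 → 1
r = 17: 25 → 1
r = 18: 25 → 1
r = 22: 25 → 1
r = 23: 25 → 1
Cross-inversions: 1 + 1 + 1 + 1 + 1 + 1 + 1 = 7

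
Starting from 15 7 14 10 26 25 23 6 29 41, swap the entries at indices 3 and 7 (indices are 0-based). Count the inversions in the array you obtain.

13

Positions 3 and 7 hold 10 and 6; after swapping, the array is [15, 7, 14, 6, 26, 25, 23, 10, 29, 41].
For each element, count later entries that are smaller:
15 → 7, 14, 6, 10 → 4
7 → 6 → 1
14 → 6, 10 → 2
6 → none → 0
26 → 25, 23, 10 → 3
25 → 23, 10 → 2
23 → 10 → 1
10 → none → 0
29 → none → 0
41 → none → 0
Sum: 4 + 1 + 2 + 0 + 3 + 2 + 1 + 0 + 0 + 0 = 13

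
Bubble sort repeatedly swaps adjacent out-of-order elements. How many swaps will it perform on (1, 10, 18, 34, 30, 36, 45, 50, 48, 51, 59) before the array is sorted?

2

Each adjacent swap fixes exactly one inversion, so the minimum swap count equals the number of inversions.
Count inversions — for each element, later elements that are smaller:
1: none → 0
10: none → 0
18: none → 0
34: 30 → 1
30: none → 0
36: none → 0
45: none → 0
50: 48 → 1
48: none → 0
51: none → 0
59: none → 0
Total inversions: 0 + 0 + 0 + 1 + 0 + 0 + 0 + 1 + 0 + 0 + 0 = 2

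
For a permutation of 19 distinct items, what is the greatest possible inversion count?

The maximum occurs when the array is in strictly decreasing order: every one of the C(19, 2) pairs is inverted.
C(19, 2) = 19·18/2 = 171

171 inversions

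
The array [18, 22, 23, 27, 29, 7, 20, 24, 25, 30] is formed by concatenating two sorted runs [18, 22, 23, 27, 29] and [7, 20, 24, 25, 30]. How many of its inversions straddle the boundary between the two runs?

13

For each element r of the right run, count left-run elements greater than r:
r = 7: 18, 22, 23, 27, 29 → 5
r = 20: 22, 23, 27, 29 → 4
r = 24: 27, 29 → 2
r = 25: 27, 29 → 2
r = 30: none → 0
Cross-inversions: 5 + 4 + 2 + 2 + 0 = 13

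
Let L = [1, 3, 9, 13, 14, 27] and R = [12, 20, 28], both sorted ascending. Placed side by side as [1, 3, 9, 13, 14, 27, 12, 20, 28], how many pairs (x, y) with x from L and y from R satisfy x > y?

Take each right-half value and tally the left-half values above it:
r = 12: 13, 14, 27 → 3
r = 20: 27 → 1
r = 28: none → 0
Cross-inversions: 3 + 1 + 0 = 4

4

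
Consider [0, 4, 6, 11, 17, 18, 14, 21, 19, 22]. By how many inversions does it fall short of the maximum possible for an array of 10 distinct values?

42

Maximum inversions for 10 distinct elements is C(10, 2) = 10·9/2 = 45.
Current inversions — for each element, count later smaller elements:
0: 0
4: 0
6: 0
11: 0
17: 1
18: 1
14: 0
21: 1
19: 0
22: 0
Current total: 0 + 0 + 0 + 0 + 1 + 1 + 0 + 1 + 0 + 0 = 3
Shortfall: 45 − 3 = 42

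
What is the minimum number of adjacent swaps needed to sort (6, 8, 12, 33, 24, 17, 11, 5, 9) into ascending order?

19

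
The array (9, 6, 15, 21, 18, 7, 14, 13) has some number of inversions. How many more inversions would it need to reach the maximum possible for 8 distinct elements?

15

Maximum inversions for 8 distinct elements is C(8, 2) = 8·7/2 = 28.
Current inversions — for each element, count later smaller elements:
9: 2
6: 0
15: 3
21: 4
18: 3
7: 0
14: 1
13: 0
Current total: 2 + 0 + 3 + 4 + 3 + 0 + 1 + 0 = 13
Shortfall: 28 − 13 = 15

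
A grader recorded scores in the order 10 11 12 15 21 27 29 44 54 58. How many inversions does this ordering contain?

Out-of-order pairs: 0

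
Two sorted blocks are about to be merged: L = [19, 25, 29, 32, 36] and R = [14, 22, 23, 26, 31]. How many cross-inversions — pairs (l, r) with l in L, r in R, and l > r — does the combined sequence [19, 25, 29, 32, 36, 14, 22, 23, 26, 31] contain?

There are 18 cross-inversions.

Count, for every r in R, how many entries of L exceed r:
r = 14: 19, 25, 29, 32, 36 → 5
r = 22: 25, 29, 32, 36 → 4
r = 23: 25, 29, 32, 36 → 4
r = 26: 29, 32, 36 → 3
r = 31: 32, 36 → 2
Cross-inversions: 5 + 4 + 4 + 3 + 2 = 18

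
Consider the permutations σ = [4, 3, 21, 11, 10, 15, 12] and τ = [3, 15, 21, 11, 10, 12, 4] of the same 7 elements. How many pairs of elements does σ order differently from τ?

Assign each item its position (1..7) in the first ordering, then rewrite the second ordering as that position sequence:
positions: 4→1, 3→2, 21→3, 11→4, 10→5, 15→6, 12→7
second ordering as positions: [2, 6, 3, 4, 5, 7, 1]
Discordant pairs = inversions in this position sequence.
2: 1 → 1
6: 3, 4, 5, 1 → 4
3: 1 → 1
4: 1 → 1
5: 1 → 1
7: 1 → 1
1: 0
Total: 1 + 4 + 1 + 1 + 1 + 1 + 0 = 9

9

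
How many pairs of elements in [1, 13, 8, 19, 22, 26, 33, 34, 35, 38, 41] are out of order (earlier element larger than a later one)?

1 inversion

Sweep left to right; for each value list the smaller values that follow it:
1 → none → 0
13 → 8 → 1
8 → none → 0
19 → none → 0
22 → none → 0
26 → none → 0
33 → none → 0
34 → none → 0
35 → none → 0
38 → none → 0
41 → none → 0
Sum: 0 + 1 + 0 + 0 + 0 + 0 + 0 + 0 + 0 + 0 + 0 = 1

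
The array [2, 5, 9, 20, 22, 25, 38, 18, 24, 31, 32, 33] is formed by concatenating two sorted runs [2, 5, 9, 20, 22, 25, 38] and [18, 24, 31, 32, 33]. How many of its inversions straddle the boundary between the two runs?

9

Count, for every r in R, how many entries of L exceed r:
r = 18: 20, 22, 25, 38 → 4
r = 24: 25, 38 → 2
r = 31: 38 → 1
r = 32: 38 → 1
r = 33: 38 → 1
Cross-inversions: 4 + 2 + 1 + 1 + 1 = 9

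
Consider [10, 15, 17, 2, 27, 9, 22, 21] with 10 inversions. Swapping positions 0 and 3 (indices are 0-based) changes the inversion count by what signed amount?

-1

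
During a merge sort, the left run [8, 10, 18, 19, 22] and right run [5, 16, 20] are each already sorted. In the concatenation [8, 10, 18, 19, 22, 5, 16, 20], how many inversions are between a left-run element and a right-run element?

9 split inversions

Count, for every r in R, how many entries of L exceed r:
r = 5: 8, 10, 18, 19, 22 → 5
r = 16: 18, 19, 22 → 3
r = 20: 22 → 1
Cross-inversions: 5 + 3 + 1 = 9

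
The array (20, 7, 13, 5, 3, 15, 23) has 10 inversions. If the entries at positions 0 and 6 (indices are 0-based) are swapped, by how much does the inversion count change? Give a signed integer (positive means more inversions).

Positions 0 and 6 hold 20 and 23; after swapping, the array is [23, 7, 13, 5, 3, 15, 20].
For each element, count later entries that are smaller:
23 → 7, 13, 5, 3, 15, 20 → 6
7 → 5, 3 → 2
13 → 5, 3 → 2
5 → 3 → 1
3 → none → 0
15 → none → 0
20 → none → 0
Sum: 6 + 2 + 2 + 1 + 0 + 0 + 0 = 11
Change: 11 − 10 = +1

+1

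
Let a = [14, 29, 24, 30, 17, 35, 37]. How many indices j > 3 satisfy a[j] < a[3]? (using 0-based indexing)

1

The element at index 3 is 30.
Elements after it: 17, 35, 37
Those smaller than 30: 17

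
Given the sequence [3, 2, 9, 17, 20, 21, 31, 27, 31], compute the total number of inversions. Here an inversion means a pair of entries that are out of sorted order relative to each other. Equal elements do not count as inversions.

Sweep left to right; for each value list the smaller values that follow it:
3 → 2 → 1
2 → none → 0
9 → none → 0
17 → none → 0
20 → none → 0
21 → none → 0
31 → 27 → 1
27 → none → 0
31 → none → 0
Sum: 1 + 0 + 0 + 0 + 0 + 0 + 1 + 0 + 0 = 2

Inversions: 2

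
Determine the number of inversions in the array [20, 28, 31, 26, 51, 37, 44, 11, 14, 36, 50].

Element-by-element contributions:
20: 2
28: 3
31: 3
26: 2
51: 6
37: 3
44: 3
11: 0
14: 0
36: 0
50: 0
Sum: 2 + 3 + 3 + 2 + 6 + 3 + 3 + 0 + 0 + 0 + 0 = 22

22 out-of-order pairs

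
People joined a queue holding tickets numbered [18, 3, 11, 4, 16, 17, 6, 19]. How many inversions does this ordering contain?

Element-by-element contributions:
18: 6
3: 0
11: 2
4: 0
16: 1
17: 1
6: 0
19: 0
Sum: 6 + 0 + 2 + 0 + 1 + 1 + 0 + 0 = 10

10 inversions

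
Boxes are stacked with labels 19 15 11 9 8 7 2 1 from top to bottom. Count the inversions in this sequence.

Inversions: 28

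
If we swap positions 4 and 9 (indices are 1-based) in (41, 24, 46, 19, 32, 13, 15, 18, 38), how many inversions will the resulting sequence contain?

26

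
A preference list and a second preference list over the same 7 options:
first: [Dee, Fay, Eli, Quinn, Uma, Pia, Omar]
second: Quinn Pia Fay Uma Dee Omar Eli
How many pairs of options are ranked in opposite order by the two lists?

11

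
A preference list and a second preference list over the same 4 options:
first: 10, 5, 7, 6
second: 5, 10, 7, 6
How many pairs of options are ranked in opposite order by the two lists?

Assign each item its position (1..4) in the first ordering, then rewrite the second ordering as that position sequence:
positions: 10→1, 5→2, 7→3, 6→4
second ordering as positions: [2, 1, 3, 4]
Discordant pairs = inversions in this position sequence.
2: 1 → 1
1: 0
3: 0
4: 0
Total: 1 + 0 + 0 + 0 = 1

There is 1 pair.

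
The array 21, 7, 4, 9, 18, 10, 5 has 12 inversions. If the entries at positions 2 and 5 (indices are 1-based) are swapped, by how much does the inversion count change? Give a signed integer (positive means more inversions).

Positions 2 and 5 hold 7 and 18; after swapping, the array is [21, 18, 4, 9, 7, 10, 5].
For each element, count later entries that are smaller:
21: 6
18: 5
4: 0
9: 2
7: 1
10: 1
5: 0
Sum: 6 + 5 + 0 + 2 + 1 + 1 + 0 = 15
Change: 15 − 12 = +3

+3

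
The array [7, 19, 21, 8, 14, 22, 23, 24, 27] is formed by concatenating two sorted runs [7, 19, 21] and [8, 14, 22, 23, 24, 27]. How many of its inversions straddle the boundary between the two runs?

For each element r of the right run, count left-run elements greater than r:
r = 8: 19, 21 → 2
r = 14: 19, 21 → 2
r = 22: none → 0
r = 23: none → 0
r = 24: none → 0
r = 27: none → 0
Cross-inversions: 2 + 2 + 0 + 0 + 0 + 0 = 4

4 cross-inversions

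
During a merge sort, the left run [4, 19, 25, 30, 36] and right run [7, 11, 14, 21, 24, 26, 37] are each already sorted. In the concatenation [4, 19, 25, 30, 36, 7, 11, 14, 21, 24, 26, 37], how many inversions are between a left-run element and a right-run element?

Take each right-half value and tally the left-half values above it:
r = 7: 19, 25, 30, 36 → 4
r = 11: 19, 25, 30, 36 → 4
r = 14: 19, 25, 30, 36 → 4
r = 21: 25, 30, 36 → 3
r = 24: 25, 30, 36 → 3
r = 26: 30, 36 → 2
r = 37: none → 0
Cross-inversions: 4 + 4 + 4 + 3 + 3 + 2 + 0 = 20

There are 20 split inversions.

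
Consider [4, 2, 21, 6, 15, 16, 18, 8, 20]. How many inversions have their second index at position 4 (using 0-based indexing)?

1 such element

The element at index 4 is 15.
Elements before it: 4, 2, 21, 6
Those larger than 15: 21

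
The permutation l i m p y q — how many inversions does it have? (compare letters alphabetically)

2

For each element, count later entries that are smaller:
l: 1
i: 0
m: 0
p: 0
y: 1
q: 0
Sum: 1 + 0 + 0 + 0 + 1 + 0 = 2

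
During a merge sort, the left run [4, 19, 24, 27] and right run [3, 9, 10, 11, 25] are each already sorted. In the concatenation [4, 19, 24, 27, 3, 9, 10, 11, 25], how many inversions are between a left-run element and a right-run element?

For each element r of the right run, count left-run elements greater than r:
r = 3: 4, 19, 24, 27 → 4
r = 9: 19, 24, 27 → 3
r = 10: 19, 24, 27 → 3
r = 11: 19, 24, 27 → 3
r = 25: 27 → 1
Cross-inversions: 4 + 3 + 3 + 3 + 1 = 14

14 cross-inversions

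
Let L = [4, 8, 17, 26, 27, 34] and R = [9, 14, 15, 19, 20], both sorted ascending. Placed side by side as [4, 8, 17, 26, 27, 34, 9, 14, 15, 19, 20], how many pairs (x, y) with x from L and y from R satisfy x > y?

There are 18 cross-inversions.

Take each right-half value and tally the left-half values above it:
r = 9: 17, 26, 27, 34 → 4
r = 14: 17, 26, 27, 34 → 4
r = 15: 17, 26, 27, 34 → 4
r = 19: 26, 27, 34 → 3
r = 20: 26, 27, 34 → 3
Cross-inversions: 4 + 4 + 4 + 3 + 3 = 18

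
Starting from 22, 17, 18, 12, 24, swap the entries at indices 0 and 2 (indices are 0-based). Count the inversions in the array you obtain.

4 inversions

Positions 0 and 2 hold 22 and 18; after swapping, the array is [18, 17, 22, 12, 24].
For each element, count later entries that are smaller:
18 → 17, 12 → 2
17 → 12 → 1
22 → 12 → 1
12 → none → 0
24 → none → 0
Sum: 2 + 1 + 1 + 0 + 0 = 4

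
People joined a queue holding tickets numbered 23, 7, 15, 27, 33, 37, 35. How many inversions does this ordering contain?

3

Sweep left to right; for each value list the smaller values that follow it:
23 → 7, 15 → 2
7 → none → 0
15 → none → 0
27 → none → 0
33 → none → 0
37 → 35 → 1
35 → none → 0
Sum: 2 + 0 + 0 + 0 + 0 + 1 + 0 = 3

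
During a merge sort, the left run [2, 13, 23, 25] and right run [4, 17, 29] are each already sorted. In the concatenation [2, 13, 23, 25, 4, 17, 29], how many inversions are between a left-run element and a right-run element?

5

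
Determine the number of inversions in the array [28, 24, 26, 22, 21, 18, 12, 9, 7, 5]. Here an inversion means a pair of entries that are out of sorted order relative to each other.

Out-of-order pairs: 44

For each element, count later entries that are smaller:
28 → 24, 26, 22, 21, 18, 12, 9, 7, 5 → 9
24 → 22, 21, 18, 12, 9, 7, 5 → 7
26 → 22, 21, 18, 12, 9, 7, 5 → 7
22 → 21, 18, 12, 9, 7, 5 → 6
21 → 18, 12, 9, 7, 5 → 5
18 → 12, 9, 7, 5 → 4
12 → 9, 7, 5 → 3
9 → 7, 5 → 2
7 → 5 → 1
5 → none → 0
Sum: 9 + 7 + 7 + 6 + 5 + 4 + 3 + 2 + 1 + 0 = 44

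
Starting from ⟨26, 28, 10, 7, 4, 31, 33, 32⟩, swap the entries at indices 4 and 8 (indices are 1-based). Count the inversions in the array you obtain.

Positions 4 and 8 hold 7 and 32; after swapping, the array is [26, 28, 10, 32, 4, 31, 33, 7].
For each element, count later entries that are smaller:
26: 3
28: 3
10: 2
32: 3
4: 0
31: 1
33: 1
7: 0
Sum: 3 + 3 + 2 + 3 + 0 + 1 + 1 + 0 = 13

13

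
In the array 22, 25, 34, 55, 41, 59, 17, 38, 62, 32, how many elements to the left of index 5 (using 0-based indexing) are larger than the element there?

0

The element at index 5 is 59.
Elements before it: 22, 25, 34, 55, 41
None of them are larger than 59.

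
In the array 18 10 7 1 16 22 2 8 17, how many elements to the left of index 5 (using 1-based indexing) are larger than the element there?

1 such element

The element at index 5 is 16.
Elements before it: 18, 10, 7, 1
Those larger than 16: 18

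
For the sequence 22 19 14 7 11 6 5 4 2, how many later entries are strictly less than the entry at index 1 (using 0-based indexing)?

The element at index 1 is 19.
Elements after it: 14, 7, 11, 6, 5, 4, 2
Those smaller than 19: 14, 7, 11, 6, 5, 4, 2

7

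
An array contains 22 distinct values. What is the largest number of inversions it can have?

The maximum occurs when the array is in strictly decreasing order: every one of the C(22, 2) pairs is inverted.
C(22, 2) = 22·21/2 = 231

231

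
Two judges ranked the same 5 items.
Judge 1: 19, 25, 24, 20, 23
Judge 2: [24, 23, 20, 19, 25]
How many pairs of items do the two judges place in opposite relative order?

Assign each item its position (1..5) in the first ordering, then rewrite the second ordering as that position sequence:
positions: 19→1, 25→2, 24→3, 20→4, 23→5
second ordering as positions: [3, 5, 4, 1, 2]
Discordant pairs = inversions in this position sequence.
3: 1, 2 → 2
5: 4, 1, 2 → 3
4: 1, 2 → 2
1: 0
2: 0
Total: 2 + 3 + 2 + 0 + 0 = 7

7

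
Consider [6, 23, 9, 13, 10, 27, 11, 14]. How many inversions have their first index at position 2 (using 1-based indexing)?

The element at index 2 is 23.
Elements after it: 9, 13, 10, 27, 11, 14
Those smaller than 23: 9, 13, 10, 11, 14

5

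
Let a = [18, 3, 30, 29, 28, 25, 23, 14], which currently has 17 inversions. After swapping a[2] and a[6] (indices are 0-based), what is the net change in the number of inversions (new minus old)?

Positions 2 and 6 hold 30 and 23; after swapping, the array is [18, 3, 23, 29, 28, 25, 30, 14].
Count, for each position, how many later elements it exceeds:
18 → 3, 14 → 2
3 → none → 0
23 → 14 → 1
29 → 28, 25, 14 → 3
28 → 25, 14 → 2
25 → 14 → 1
30 → 14 → 1
14 → none → 0
Sum: 2 + 0 + 1 + 3 + 2 + 1 + 1 + 0 = 10
Change: 10 − 17 = -7

-7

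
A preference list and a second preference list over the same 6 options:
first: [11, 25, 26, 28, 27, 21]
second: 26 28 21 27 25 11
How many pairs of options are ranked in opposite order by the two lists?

Assign each item its position (1..6) in the first ordering, then rewrite the second ordering as that position sequence:
positions: 11→1, 25→2, 26→3, 28→4, 27→5, 21→6
second ordering as positions: [3, 4, 6, 5, 2, 1]
Discordant pairs = inversions in this position sequence.
3: 2, 1 → 2
4: 2, 1 → 2
6: 5, 2, 1 → 3
5: 2, 1 → 2
2: 1 → 1
1: 0
Total: 2 + 2 + 3 + 2 + 1 + 0 = 10

10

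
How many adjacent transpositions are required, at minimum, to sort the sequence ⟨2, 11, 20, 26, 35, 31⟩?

There is 1 swap.

The minimum number of adjacent swaps to sort an array equals its inversion count, since every such swap removes exactly one inversion.
Count inversions — for each element, later elements that are smaller:
2: none → 0
11: none → 0
20: none → 0
26: none → 0
35: 31 → 1
31: none → 0
Total inversions: 0 + 0 + 0 + 0 + 1 + 0 = 1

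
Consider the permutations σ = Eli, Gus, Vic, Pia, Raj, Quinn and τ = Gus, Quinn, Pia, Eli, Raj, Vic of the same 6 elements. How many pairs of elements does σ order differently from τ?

Assign each item its position (1..6) in the first ordering, then rewrite the second ordering as that position sequence:
positions: Eli→1, Gus→2, Vic→3, Pia→4, Raj→5, Quinn→6
second ordering as positions: [2, 6, 4, 1, 5, 3]
Discordant pairs = inversions in this position sequence.
2: 1 → 1
6: 4, 1, 5, 3 → 4
4: 1, 3 → 2
1: 0
5: 3 → 1
3: 0
Total: 1 + 4 + 2 + 0 + 1 + 0 = 8

8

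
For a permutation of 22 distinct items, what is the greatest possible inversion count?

231

The maximum occurs when the array is in strictly decreasing order: every one of the C(22, 2) pairs is inverted.
C(22, 2) = 22·21/2 = 231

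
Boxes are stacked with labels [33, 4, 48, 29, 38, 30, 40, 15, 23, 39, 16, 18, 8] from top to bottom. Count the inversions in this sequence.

49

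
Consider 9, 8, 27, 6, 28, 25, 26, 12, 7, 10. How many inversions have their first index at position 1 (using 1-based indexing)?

3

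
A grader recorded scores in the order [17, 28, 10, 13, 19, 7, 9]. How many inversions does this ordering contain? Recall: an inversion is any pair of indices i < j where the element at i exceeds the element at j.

For each element, count later entries that are smaller:
17 → 10, 13, 7, 9 → 4
28 → 10, 13, 19, 7, 9 → 5
10 → 7, 9 → 2
13 → 7, 9 → 2
19 → 7, 9 → 2
7 → none → 0
9 → none → 0
Sum: 4 + 5 + 2 + 2 + 2 + 0 + 0 = 15

15 out-of-order pairs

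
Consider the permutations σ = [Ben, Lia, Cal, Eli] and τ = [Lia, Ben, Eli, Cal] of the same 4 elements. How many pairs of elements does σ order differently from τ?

2 discordant pairs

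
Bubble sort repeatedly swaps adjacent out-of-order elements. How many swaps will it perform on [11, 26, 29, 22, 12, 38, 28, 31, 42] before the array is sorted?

8

The minimum number of adjacent swaps to sort an array equals its inversion count, since every such swap removes exactly one inversion.
Count inversions — for each element, later elements that are smaller:
11: none → 0
26: 22, 12 → 2
29: 22, 12, 28 → 3
22: 12 → 1
12: none → 0
38: 28, 31 → 2
28: none → 0
31: none → 0
42: none → 0
Total inversions: 0 + 2 + 3 + 1 + 0 + 2 + 0 + 0 + 0 = 8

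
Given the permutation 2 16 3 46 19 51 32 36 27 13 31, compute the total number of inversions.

21 out-of-order pairs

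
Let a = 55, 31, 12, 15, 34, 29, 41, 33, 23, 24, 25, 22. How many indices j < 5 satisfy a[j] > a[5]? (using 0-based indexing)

3 such elements

The element at index 5 is 29.
Elements before it: 55, 31, 12, 15, 34
Those larger than 29: 55, 31, 34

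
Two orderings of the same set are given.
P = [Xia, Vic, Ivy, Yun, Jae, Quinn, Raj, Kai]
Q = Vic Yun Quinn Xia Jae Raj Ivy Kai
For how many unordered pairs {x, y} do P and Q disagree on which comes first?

8

Assign each item its position (1..8) in the first ordering, then rewrite the second ordering as that position sequence:
positions: Xia→1, Vic→2, Ivy→3, Yun→4, Jae→5, Quinn→6, Raj→7, Kai→8
second ordering as positions: [2, 4, 6, 1, 5, 7, 3, 8]
Discordant pairs = inversions in this position sequence.
2: 1 → 1
4: 1, 3 → 2
6: 1, 5, 3 → 3
1: 0
5: 3 → 1
7: 3 → 1
3: 0
8: 0
Total: 1 + 2 + 3 + 0 + 1 + 1 + 0 + 0 = 8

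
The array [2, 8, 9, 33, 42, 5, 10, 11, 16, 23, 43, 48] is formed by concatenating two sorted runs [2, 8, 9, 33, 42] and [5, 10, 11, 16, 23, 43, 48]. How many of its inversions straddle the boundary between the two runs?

There are 12 cross-inversions.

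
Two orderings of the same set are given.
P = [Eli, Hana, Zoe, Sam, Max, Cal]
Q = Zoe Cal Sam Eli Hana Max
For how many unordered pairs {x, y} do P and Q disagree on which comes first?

8

Assign each item its position (1..6) in the first ordering, then rewrite the second ordering as that position sequence:
positions: Eli→1, Hana→2, Zoe→3, Sam→4, Max→5, Cal→6
second ordering as positions: [3, 6, 4, 1, 2, 5]
Discordant pairs = inversions in this position sequence.
3: 1, 2 → 2
6: 4, 1, 2, 5 → 4
4: 1, 2 → 2
1: 0
2: 0
5: 0
Total: 2 + 4 + 2 + 0 + 0 + 0 = 8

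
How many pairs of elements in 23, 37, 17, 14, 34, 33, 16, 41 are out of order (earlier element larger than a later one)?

Element-by-element contributions:
23 → 17, 14, 16 → 3
37 → 17, 14, 34, 33, 16 → 5
17 → 14, 16 → 2
14 → none → 0
34 → 33, 16 → 2
33 → 16 → 1
16 → none → 0
41 → none → 0
Sum: 3 + 5 + 2 + 0 + 2 + 1 + 0 + 0 = 13

There are 13 inversions.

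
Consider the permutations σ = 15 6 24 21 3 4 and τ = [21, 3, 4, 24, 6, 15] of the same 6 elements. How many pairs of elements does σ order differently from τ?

Assign each item its position (1..6) in the first ordering, then rewrite the second ordering as that position sequence:
positions: 15→1, 6→2, 24→3, 21→4, 3→5, 4→6
second ordering as positions: [4, 5, 6, 3, 2, 1]
Discordant pairs = inversions in this position sequence.
4: 3, 2, 1 → 3
5: 3, 2, 1 → 3
6: 3, 2, 1 → 3
3: 2, 1 → 2
2: 1 → 1
1: 0
Total: 3 + 3 + 3 + 2 + 1 + 0 = 12

12 discordant pairs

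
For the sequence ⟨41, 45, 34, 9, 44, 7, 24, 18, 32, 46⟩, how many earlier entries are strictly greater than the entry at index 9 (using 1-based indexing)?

4

The element at index 9 is 32.
Elements before it: 41, 45, 34, 9, 44, 7, 24, 18
Those larger than 32: 41, 45, 34, 44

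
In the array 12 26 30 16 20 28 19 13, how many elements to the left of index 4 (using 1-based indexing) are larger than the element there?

2 such elements

The element at index 4 is 16.
Elements before it: 12, 26, 30
Those larger than 16: 26, 30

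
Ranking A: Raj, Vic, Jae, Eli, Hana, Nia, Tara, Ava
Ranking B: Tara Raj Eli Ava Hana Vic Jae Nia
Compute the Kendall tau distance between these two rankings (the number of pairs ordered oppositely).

Assign each item its position (1..8) in the first ordering, then rewrite the second ordering as that position sequence:
positions: Raj→1, Vic→2, Jae→3, Eli→4, Hana→5, Nia→6, Tara→7, Ava→8
second ordering as positions: [7, 1, 4, 8, 5, 2, 3, 6]
Discordant pairs = inversions in this position sequence.
7: 1, 4, 5, 2, 3, 6 → 6
1: 0
4: 2, 3 → 2
8: 5, 2, 3, 6 → 4
5: 2, 3 → 2
2: 0
3: 0
6: 0
Total: 6 + 0 + 2 + 4 + 2 + 0 + 0 + 0 = 14

14 discordant pairs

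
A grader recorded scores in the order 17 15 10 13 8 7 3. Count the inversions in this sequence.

Count, for each position, how many later elements it exceeds:
17 → 15, 10, 13, 8, 7, 3 → 6
15 → 10, 13, 8, 7, 3 → 5
10 → 8, 7, 3 → 3
13 → 8, 7, 3 → 3
8 → 7, 3 → 2
7 → 3 → 1
3 → none → 0
Sum: 6 + 5 + 3 + 3 + 2 + 1 + 0 = 20

20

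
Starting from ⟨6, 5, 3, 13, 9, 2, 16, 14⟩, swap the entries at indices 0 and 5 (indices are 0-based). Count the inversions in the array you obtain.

Positions 0 and 5 hold 6 and 2; after swapping, the array is [2, 5, 3, 13, 9, 6, 16, 14].
Sweep left to right; for each value list the smaller values that follow it:
2 → none → 0
5 → 3 → 1
3 → none → 0
13 → 9, 6 → 2
9 → 6 → 1
6 → none → 0
16 → 14 → 1
14 → none → 0
Sum: 0 + 1 + 0 + 2 + 1 + 0 + 1 + 0 = 5

5 inversions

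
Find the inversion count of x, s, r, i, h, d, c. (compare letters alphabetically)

21 out-of-order pairs

Sweep left to right; for each value list the smaller values that follow it:
x: 6
s: 5
r: 4
i: 3
h: 2
d: 1
c: 0
Sum: 6 + 5 + 4 + 3 + 2 + 1 + 0 = 21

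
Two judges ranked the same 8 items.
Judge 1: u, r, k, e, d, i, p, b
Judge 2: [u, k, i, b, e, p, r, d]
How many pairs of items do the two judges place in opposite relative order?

11

Assign each item its position (1..8) in the first ordering, then rewrite the second ordering as that position sequence:
positions: u→1, r→2, k→3, e→4, d→5, i→6, p→7, b→8
second ordering as positions: [1, 3, 6, 8, 4, 7, 2, 5]
Discordant pairs = inversions in this position sequence.
1: 0
3: 2 → 1
6: 4, 2, 5 → 3
8: 4, 7, 2, 5 → 4
4: 2 → 1
7: 2, 5 → 2
2: 0
5: 0
Total: 0 + 1 + 3 + 4 + 1 + 2 + 0 + 0 = 11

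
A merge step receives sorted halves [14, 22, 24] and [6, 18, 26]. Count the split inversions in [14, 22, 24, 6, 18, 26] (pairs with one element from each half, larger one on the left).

Count, for every r in R, how many entries of L exceed r:
r = 6: 14, 22, 24 → 3
r = 18: 22, 24 → 2
r = 26: none → 0
Cross-inversions: 3 + 2 + 0 = 5

5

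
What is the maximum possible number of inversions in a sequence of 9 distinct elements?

Inversions: 36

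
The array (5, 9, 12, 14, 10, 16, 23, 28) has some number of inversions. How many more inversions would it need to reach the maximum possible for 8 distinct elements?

26 inversions short

Maximum inversions for 8 distinct elements is C(8, 2) = 8·7/2 = 28.
Current inversions — for each element, count later smaller elements:
5: 0
9: 0
12: 1
14: 1
10: 0
16: 0
23: 0
28: 0
Current total: 0 + 0 + 1 + 1 + 0 + 0 + 0 + 0 = 2
Shortfall: 28 − 2 = 26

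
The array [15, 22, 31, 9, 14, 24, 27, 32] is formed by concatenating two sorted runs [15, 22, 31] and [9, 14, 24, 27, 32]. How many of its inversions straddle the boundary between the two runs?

8 split inversions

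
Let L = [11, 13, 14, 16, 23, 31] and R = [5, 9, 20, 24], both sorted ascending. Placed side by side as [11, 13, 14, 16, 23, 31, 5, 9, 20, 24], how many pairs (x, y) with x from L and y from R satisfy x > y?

Count, for every r in R, how many entries of L exceed r:
r = 5: 11, 13, 14, 16, 23, 31 → 6
r = 9: 11, 13, 14, 16, 23, 31 → 6
r = 20: 23, 31 → 2
r = 24: 31 → 1
Cross-inversions: 6 + 6 + 2 + 1 = 15

15 cross-inversions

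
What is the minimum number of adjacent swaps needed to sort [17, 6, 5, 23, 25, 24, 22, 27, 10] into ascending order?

Minimum adjacent swaps = number of inversions (each swap of adjacent out-of-order elements removes one inversion and no swap can remove more).
Count inversions — for each element, later elements that are smaller:
17: 6, 5, 10 → 3
6: 5 → 1
5: none → 0
23: 22, 10 → 2
25: 24, 22, 10 → 3
24: 22, 10 → 2
22: 10 → 1
27: 10 → 1
10: none → 0
Total inversions: 3 + 1 + 0 + 2 + 3 + 2 + 1 + 1 + 0 = 13

13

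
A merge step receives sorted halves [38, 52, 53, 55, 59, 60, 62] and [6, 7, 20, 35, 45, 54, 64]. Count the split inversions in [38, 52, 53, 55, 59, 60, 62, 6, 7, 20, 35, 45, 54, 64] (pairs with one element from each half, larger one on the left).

38

For each element r of the right run, count left-run elements greater than r:
r = 6: 38, 52, 53, 55, 59, 60, 62 → 7
r = 7: 38, 52, 53, 55, 59, 60, 62 → 7
r = 20: 38, 52, 53, 55, 59, 60, 62 → 7
r = 35: 38, 52, 53, 55, 59, 60, 62 → 7
r = 45: 52, 53, 55, 59, 60, 62 → 6
r = 54: 55, 59, 60, 62 → 4
r = 64: none → 0
Cross-inversions: 7 + 7 + 7 + 7 + 6 + 4 + 0 = 38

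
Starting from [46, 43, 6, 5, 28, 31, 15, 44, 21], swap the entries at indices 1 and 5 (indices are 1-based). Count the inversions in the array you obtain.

17 inversions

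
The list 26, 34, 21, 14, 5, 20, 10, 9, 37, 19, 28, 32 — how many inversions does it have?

There are 32 inversions.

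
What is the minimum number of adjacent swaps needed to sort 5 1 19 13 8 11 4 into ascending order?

11

Minimum adjacent swaps = number of inversions (each swap of adjacent out-of-order elements removes one inversion and no swap can remove more).
Count inversions — for each element, later elements that are smaller:
5: 1, 4 → 2
1: none → 0
19: 13, 8, 11, 4 → 4
13: 8, 11, 4 → 3
8: 4 → 1
11: 4 → 1
4: none → 0
Total inversions: 2 + 0 + 4 + 3 + 1 + 1 + 0 = 11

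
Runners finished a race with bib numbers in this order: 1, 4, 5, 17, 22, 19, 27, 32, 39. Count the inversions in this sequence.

Element-by-element contributions:
1 → none → 0
4 → none → 0
5 → none → 0
17 → none → 0
22 → 19 → 1
19 → none → 0
27 → none → 0
32 → none → 0
39 → none → 0
Sum: 0 + 0 + 0 + 0 + 1 + 0 + 0 + 0 + 0 = 1

1 out-of-order pair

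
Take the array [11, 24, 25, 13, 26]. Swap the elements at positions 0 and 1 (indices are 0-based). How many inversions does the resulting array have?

Positions 0 and 1 hold 11 and 24; after swapping, the array is [24, 11, 25, 13, 26].
Sweep left to right; for each value list the smaller values that follow it:
24: 2
11: 0
25: 1
13: 0
26: 0
Sum: 2 + 0 + 1 + 0 + 0 = 3

3 inversions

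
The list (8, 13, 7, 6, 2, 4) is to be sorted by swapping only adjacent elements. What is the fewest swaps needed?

13

Minimum adjacent swaps = number of inversions (each swap of adjacent out-of-order elements removes one inversion and no swap can remove more).
Count inversions — for each element, later elements that are smaller:
8: 7, 6, 2, 4 → 4
13: 7, 6, 2, 4 → 4
7: 6, 2, 4 → 3
6: 2, 4 → 2
2: none → 0
4: none → 0
Total inversions: 4 + 4 + 3 + 2 + 0 + 0 = 13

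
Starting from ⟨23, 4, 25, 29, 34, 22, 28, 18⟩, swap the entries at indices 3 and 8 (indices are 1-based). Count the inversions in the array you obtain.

Positions 3 and 8 hold 25 and 18; after swapping, the array is [23, 4, 18, 29, 34, 22, 28, 25].
For each element, count later entries that are smaller:
23 → 4, 18, 22 → 3
4 → none → 0
18 → none → 0
29 → 22, 28, 25 → 3
34 → 22, 28, 25 → 3
22 → none → 0
28 → 25 → 1
25 → none → 0
Sum: 3 + 0 + 0 + 3 + 3 + 0 + 1 + 0 = 10

10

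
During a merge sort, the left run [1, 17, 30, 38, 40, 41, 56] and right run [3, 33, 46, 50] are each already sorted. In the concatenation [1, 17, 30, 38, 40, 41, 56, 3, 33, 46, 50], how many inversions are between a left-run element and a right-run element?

12 cross-inversions

Count, for every r in R, how many entries of L exceed r:
r = 3: 17, 30, 38, 40, 41, 56 → 6
r = 33: 38, 40, 41, 56 → 4
r = 46: 56 → 1
r = 50: 56 → 1
Cross-inversions: 6 + 4 + 1 + 1 = 12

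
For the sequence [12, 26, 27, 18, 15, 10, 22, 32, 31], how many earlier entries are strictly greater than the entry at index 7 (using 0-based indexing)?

The element at index 7 is 32.
Elements before it: 12, 26, 27, 18, 15, 10, 22
None of them are larger than 32.

0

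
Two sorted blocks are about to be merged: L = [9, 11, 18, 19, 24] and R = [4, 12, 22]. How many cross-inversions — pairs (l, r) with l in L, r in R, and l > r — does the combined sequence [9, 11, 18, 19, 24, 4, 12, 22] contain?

9

Take each right-half value and tally the left-half values above it:
r = 4: 9, 11, 18, 19, 24 → 5
r = 12: 18, 19, 24 → 3
r = 22: 24 → 1
Cross-inversions: 5 + 3 + 1 = 9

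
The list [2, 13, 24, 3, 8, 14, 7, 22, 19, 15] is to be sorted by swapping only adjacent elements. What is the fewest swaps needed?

Minimum adjacent swaps = number of inversions (each swap of adjacent out-of-order elements removes one inversion and no swap can remove more).
Count inversions — for each element, later elements that are smaller:
2: none → 0
13: 3, 8, 7 → 3
24: 3, 8, 14, 7, 22, 19, 15 → 7
3: none → 0
8: 7 → 1
14: 7 → 1
7: none → 0
22: 19, 15 → 2
19: 15 → 1
15: none → 0
Total inversions: 0 + 3 + 7 + 0 + 1 + 1 + 0 + 2 + 1 + 0 = 15

15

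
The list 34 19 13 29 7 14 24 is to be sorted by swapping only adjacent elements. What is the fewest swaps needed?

Minimum adjacent swaps = number of inversions (each swap of adjacent out-of-order elements removes one inversion and no swap can remove more).
Count inversions — for each element, later elements that are smaller:
34: 19, 13, 29, 7, 14, 24 → 6
19: 13, 7, 14 → 3
13: 7 → 1
29: 7, 14, 24 → 3
7: none → 0
14: none → 0
24: none → 0
Total inversions: 6 + 3 + 1 + 3 + 0 + 0 + 0 = 13

13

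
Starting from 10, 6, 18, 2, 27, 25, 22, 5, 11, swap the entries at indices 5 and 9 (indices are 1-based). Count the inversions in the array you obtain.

12

Positions 5 and 9 hold 27 and 11; after swapping, the array is [10, 6, 18, 2, 11, 25, 22, 5, 27].
Element-by-element contributions:
10 → 6, 2, 5 → 3
6 → 2, 5 → 2
18 → 2, 11, 5 → 3
2 → none → 0
11 → 5 → 1
25 → 22, 5 → 2
22 → 5 → 1
5 → none → 0
27 → none → 0
Sum: 3 + 2 + 3 + 0 + 1 + 2 + 1 + 0 + 0 = 12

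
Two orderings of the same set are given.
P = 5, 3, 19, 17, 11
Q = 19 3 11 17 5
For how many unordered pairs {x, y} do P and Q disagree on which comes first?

There are 6 disagreeing pairs.

Assign each item its position (1..5) in the first ordering, then rewrite the second ordering as that position sequence:
positions: 5→1, 3→2, 19→3, 17→4, 11→5
second ordering as positions: [3, 2, 5, 4, 1]
Discordant pairs = inversions in this position sequence.
3: 2, 1 → 2
2: 1 → 1
5: 4, 1 → 2
4: 1 → 1
1: 0
Total: 2 + 1 + 2 + 1 + 0 = 6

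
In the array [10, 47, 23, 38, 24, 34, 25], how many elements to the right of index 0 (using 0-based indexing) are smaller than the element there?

0 such elements

The element at index 0 is 10.
Elements after it: 47, 23, 38, 24, 34, 25
None of them are smaller than 10.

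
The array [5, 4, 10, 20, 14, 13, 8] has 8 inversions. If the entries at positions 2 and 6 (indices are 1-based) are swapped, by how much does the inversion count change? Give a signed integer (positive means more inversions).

+3

Positions 2 and 6 hold 4 and 13; after swapping, the array is [5, 13, 10, 20, 14, 4, 8].
Element-by-element contributions:
5: 1
13: 3
10: 2
20: 3
14: 2
4: 0
8: 0
Sum: 1 + 3 + 2 + 3 + 2 + 0 + 0 = 11
Change: 11 − 8 = +3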